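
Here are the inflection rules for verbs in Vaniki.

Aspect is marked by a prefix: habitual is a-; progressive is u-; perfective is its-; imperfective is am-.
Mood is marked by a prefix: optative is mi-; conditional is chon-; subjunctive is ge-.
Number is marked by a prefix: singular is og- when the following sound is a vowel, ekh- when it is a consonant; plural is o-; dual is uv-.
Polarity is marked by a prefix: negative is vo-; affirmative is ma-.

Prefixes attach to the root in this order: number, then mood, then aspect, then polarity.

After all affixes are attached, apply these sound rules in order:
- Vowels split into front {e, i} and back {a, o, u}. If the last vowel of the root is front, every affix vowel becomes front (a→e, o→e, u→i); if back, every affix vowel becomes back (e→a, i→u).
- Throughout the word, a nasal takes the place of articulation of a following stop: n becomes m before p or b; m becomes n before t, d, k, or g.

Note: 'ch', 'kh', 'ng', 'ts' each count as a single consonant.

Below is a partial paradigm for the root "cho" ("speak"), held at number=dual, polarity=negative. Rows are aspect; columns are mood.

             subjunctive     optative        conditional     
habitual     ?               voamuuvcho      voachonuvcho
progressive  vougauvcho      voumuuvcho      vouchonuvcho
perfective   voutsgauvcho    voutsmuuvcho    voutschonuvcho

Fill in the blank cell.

Attach number dual uv- → uvcho.
Attach mood subjunctive ge- → geuvcho.
Attach aspect habitual a- → ageuvcho.
Attach polarity negative vo- → voageuvcho.
Apply vowel harmony: voageuvcho → voagauvcho.
Nasal assimilation: no change.

voagauvcho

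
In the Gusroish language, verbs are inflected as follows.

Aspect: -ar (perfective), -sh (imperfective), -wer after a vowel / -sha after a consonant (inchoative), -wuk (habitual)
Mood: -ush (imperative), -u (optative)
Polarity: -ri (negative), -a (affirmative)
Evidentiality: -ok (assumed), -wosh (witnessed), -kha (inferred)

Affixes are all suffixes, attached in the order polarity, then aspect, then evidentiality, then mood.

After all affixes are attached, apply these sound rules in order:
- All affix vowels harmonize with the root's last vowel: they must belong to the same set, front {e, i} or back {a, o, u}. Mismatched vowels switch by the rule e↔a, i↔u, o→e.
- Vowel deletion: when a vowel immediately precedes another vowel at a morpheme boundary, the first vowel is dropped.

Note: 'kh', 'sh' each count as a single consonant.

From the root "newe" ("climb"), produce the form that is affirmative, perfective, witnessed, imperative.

Attach polarity affirmative -a → newea.
Attach aspect perfective -ar → neweaar.
Attach evidentiality witnessed -wosh → neweaarwosh.
Attach mood imperative -ush → neweaarwoshush.
Apply vowel harmony: neweaarwoshush → neweeerweshish.
Apply vowel deletion: neweeerweshish → newerweshish.

newerweshish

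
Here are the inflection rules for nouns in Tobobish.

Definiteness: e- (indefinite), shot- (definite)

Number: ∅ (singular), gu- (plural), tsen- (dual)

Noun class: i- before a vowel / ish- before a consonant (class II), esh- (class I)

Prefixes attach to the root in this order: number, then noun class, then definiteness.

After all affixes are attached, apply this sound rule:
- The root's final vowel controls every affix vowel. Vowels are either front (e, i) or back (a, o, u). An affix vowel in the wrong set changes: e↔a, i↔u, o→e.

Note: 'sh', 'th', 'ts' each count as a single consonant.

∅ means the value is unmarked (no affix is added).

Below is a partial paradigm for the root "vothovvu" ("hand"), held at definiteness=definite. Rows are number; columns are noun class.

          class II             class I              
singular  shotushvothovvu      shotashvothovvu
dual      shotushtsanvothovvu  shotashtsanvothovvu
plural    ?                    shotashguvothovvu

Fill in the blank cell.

shotushguvothovvu

Attach number plural gu- → guvothovvu.
Attach noun class class II ish- (before consonant 'g') → ishguvothovvu.
Attach definiteness definite shot- → shotishguvothovvu.
Apply vowel harmony: shotishguvothovvu → shotushguvothovvu.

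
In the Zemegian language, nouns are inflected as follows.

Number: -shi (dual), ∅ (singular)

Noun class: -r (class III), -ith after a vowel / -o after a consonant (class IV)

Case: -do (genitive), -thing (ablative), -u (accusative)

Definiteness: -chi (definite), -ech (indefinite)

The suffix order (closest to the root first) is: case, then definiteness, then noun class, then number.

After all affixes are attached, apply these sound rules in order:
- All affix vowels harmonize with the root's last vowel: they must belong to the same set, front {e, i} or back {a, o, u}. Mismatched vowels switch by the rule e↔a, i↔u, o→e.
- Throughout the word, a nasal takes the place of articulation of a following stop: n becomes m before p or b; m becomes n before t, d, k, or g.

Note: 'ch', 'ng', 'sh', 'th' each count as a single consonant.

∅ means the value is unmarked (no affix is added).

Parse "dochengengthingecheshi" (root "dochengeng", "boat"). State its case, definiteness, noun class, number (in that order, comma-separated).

Segment: dochengeng-thing-ech-o-shi.
case: -thing → ablative.
definiteness: -ech → indefinite.
noun class: -ith/o → class IV.
number: -shi → dual.

ablative, indefinite, class IV, dual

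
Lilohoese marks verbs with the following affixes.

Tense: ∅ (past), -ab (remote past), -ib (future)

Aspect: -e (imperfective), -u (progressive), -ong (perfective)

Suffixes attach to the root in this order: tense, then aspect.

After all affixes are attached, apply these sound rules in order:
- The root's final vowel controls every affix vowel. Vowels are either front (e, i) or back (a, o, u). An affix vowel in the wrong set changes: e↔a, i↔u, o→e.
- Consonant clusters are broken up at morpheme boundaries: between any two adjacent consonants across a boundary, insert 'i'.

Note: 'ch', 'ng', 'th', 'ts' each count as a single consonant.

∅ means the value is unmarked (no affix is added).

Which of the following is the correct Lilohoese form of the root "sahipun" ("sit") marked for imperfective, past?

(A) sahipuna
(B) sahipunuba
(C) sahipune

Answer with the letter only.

tense = past: zero marking, form stays sahipun.
Attach aspect imperfective -e → sahipune.
Apply vowel harmony: sahipune → sahipuna.
Epenthesis: no change.
So the correct form is sahipuna, option (A).
(B) sahipunuba is wrong: it uses future instead of past for tense.
(C) sahipune is wrong: it fails to apply the sound rule(s).

A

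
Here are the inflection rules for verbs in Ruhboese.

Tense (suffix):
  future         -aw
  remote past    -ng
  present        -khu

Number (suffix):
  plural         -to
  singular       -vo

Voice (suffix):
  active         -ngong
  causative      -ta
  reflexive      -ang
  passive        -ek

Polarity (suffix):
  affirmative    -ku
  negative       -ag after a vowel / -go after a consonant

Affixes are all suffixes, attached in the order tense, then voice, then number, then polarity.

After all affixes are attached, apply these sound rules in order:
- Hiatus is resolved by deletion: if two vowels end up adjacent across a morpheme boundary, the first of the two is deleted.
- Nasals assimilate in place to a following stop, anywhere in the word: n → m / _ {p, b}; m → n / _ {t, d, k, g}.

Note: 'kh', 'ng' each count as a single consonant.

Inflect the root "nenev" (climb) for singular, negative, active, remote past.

Attach tense remote past -ng → nenevng.
Attach voice active -ngong → nenevngngong.
Attach number singular -vo → nenevngngongvo.
Attach polarity negative -ag (after vowel 'o') → nenevngngongvoag.
Apply vowel deletion: nenevngngongvoag → nenevngngongvag.
Nasal assimilation: no change.

nenevngngongvag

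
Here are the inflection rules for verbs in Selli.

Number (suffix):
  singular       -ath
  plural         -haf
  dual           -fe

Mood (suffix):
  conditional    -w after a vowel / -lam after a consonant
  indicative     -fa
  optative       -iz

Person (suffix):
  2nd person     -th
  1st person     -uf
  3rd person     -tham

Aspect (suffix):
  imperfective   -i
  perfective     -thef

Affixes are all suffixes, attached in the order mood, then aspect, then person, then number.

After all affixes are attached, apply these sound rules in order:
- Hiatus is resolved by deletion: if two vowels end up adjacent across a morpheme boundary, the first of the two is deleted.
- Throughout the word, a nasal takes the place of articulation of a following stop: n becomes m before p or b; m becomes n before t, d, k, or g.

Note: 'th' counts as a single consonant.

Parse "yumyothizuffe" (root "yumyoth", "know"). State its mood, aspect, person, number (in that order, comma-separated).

optative, imperfective, 1st person, dual

Segment: yumyoth-iz-i-uf-fe.
mood: -iz → optative.
aspect: -i → imperfective.
person: -uf → 1st person.
number: -fe → dual.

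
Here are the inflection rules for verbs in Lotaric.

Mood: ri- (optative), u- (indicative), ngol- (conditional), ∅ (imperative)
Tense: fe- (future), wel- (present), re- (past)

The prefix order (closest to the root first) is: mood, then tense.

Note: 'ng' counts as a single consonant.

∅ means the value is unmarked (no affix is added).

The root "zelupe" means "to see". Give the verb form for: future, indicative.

Attach mood indicative u- → uzelupe.
Attach tense future fe- → feuzelupe.

feuzelupe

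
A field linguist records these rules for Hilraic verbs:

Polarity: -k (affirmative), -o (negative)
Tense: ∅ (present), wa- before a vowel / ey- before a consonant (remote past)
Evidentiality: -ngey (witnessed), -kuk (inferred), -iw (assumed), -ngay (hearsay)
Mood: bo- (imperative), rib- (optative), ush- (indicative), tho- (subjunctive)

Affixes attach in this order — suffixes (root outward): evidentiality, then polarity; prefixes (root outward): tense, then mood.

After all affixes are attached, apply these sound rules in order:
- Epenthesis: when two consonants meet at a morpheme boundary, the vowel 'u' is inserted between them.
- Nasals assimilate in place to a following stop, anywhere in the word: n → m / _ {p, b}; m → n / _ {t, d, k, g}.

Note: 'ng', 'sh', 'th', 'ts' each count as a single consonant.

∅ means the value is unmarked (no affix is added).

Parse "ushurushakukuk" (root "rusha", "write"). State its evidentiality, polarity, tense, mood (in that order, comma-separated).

Segment: ush-rusha-kuk-k.
evidentiality: -kuk → inferred.
polarity: -k → affirmative.
tense: ∅ → present.
mood: ush- → indicative.

inferred, affirmative, present, indicative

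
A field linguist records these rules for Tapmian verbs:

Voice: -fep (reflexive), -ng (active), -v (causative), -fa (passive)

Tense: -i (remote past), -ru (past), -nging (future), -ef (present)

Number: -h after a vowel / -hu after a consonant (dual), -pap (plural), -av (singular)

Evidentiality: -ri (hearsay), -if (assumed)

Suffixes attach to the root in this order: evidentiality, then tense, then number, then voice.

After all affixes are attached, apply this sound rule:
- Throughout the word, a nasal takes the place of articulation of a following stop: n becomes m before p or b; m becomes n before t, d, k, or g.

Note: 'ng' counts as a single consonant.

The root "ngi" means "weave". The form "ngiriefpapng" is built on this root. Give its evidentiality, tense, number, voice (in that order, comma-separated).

Segment: ngi-ri-ef-pap-ng.
evidentiality: -ri → hearsay.
tense: -ef → present.
number: -pap → plural.
voice: -ng → active.

hearsay, present, plural, active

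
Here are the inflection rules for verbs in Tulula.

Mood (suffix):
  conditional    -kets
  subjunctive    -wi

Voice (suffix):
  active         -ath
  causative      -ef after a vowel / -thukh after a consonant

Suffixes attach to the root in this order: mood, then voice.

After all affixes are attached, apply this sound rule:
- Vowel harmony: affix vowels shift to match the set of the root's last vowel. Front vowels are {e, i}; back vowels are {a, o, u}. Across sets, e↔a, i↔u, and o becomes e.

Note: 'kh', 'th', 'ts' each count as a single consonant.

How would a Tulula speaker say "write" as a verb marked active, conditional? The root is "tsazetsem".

tsazetsemketseth

Attach mood conditional -kets → tsazetsemkets.
Attach voice active -ath → tsazetsemketsath.
Apply vowel harmony: tsazetsemketsath → tsazetsemketseth.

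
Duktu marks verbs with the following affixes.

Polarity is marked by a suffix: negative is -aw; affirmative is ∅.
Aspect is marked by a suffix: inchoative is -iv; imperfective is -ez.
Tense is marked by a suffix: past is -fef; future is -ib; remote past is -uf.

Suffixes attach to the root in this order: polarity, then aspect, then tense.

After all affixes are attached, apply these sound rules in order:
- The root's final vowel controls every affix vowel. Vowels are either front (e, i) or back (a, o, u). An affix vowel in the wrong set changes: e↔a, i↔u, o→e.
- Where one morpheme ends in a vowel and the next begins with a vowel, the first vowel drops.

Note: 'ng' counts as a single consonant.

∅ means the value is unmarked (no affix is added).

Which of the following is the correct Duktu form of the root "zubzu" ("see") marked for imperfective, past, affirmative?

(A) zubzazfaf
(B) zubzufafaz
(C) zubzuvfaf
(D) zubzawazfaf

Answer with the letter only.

polarity = affirmative: zero marking, form stays zubzu.
Attach aspect imperfective -ez → zubzuez.
Attach tense past -fef → zubzuezfef.
Apply vowel harmony: zubzuezfef → zubzuazfaf.
Apply vowel deletion: zubzuazfaf → zubzazfaf.
So the correct form is zubzazfaf, option (A).
(B) zubzufafaz is wrong: it has the affixes in the wrong order.
(C) zubzuvfaf is wrong: it uses inchoative instead of imperfective for aspect.
(D) zubzawazfaf is wrong: it uses negative instead of affirmative for polarity.

A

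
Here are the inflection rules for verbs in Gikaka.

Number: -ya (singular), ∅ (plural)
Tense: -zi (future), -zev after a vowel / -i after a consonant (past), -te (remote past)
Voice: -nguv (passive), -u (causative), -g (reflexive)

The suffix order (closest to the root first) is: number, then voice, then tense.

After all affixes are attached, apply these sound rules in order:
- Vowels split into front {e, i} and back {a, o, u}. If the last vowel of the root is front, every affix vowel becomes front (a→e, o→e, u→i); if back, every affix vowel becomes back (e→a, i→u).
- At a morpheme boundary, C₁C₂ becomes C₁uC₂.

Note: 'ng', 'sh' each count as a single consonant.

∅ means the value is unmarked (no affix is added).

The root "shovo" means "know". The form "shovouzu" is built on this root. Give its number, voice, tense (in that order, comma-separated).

plural, causative, future

Segment: shovo-u-zi.
number: ∅ → plural.
voice: -u → causative.
tense: -zi → future.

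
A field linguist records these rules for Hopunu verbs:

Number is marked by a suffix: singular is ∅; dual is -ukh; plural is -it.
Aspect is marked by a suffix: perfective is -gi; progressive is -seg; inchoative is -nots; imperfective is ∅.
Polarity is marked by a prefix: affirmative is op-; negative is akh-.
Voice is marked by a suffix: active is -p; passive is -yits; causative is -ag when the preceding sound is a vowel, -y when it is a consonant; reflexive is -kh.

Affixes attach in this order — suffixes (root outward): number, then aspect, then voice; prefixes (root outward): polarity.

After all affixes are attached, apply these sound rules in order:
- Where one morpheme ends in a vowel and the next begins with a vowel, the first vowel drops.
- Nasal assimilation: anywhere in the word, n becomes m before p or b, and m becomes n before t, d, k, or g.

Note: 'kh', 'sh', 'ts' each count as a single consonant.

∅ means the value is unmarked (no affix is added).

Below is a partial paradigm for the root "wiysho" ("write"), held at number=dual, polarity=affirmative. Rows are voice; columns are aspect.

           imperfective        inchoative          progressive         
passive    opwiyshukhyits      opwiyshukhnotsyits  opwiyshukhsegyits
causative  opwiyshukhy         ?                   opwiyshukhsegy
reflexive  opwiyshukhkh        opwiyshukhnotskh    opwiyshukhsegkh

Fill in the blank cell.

opwiyshukhnotsy

Attach number dual -ukh → wiyshoukh.
Attach aspect inchoative -nots → wiyshoukhnots.
Attach voice causative -y (after consonant 'ts') → wiyshoukhnotsy.
Attach polarity affirmative op- → opwiyshoukhnotsy.
Apply vowel deletion: opwiyshoukhnotsy → opwiyshukhnotsy.
Nasal assimilation: no change.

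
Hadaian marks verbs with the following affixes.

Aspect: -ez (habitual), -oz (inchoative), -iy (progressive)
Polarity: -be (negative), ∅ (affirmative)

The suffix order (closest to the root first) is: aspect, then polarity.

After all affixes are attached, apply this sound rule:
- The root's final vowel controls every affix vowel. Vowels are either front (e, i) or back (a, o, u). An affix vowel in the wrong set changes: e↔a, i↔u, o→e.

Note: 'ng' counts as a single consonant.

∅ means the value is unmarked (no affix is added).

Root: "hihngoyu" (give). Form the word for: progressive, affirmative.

hihngoyuuy

Attach aspect progressive -iy → hihngoyuiy.
polarity = affirmative: zero marking, form stays hihngoyuiy.
Apply vowel harmony: hihngoyuiy → hihngoyuuy.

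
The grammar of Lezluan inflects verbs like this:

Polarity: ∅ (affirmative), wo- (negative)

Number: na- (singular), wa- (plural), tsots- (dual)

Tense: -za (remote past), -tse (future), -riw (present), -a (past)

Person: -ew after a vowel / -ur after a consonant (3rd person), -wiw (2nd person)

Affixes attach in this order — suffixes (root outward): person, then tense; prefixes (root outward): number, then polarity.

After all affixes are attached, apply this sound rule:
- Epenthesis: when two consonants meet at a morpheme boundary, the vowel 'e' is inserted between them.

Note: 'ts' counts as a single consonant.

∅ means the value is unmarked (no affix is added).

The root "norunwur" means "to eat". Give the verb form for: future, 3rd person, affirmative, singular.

nanorunwururetse

Attach number singular na- → nanorunwur.
Attach person 3rd person -ur (after consonant 'r') → nanorunwurur.
polarity = affirmative: zero marking, form stays nanorunwurur.
Attach tense future -tse → nanorunwururtse.
Apply epenthesis: nanorunwururtse → nanorunwururetse.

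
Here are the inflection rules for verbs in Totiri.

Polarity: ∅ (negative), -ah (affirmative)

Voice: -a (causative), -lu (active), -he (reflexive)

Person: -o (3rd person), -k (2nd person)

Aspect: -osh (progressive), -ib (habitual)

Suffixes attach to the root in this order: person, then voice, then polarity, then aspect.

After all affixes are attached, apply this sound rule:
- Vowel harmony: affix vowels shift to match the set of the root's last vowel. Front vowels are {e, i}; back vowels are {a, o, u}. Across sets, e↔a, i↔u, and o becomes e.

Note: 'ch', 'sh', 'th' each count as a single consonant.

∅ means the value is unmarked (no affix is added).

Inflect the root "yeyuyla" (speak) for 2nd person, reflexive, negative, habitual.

Attach person 2nd person -k → yeyuylak.
Attach voice reflexive -he → yeyuylakhe.
polarity = negative: zero marking, form stays yeyuylakhe.
Attach aspect habitual -ib → yeyuylakheib.
Apply vowel harmony: yeyuylakheib → yeyuylakhaub.

yeyuylakhaub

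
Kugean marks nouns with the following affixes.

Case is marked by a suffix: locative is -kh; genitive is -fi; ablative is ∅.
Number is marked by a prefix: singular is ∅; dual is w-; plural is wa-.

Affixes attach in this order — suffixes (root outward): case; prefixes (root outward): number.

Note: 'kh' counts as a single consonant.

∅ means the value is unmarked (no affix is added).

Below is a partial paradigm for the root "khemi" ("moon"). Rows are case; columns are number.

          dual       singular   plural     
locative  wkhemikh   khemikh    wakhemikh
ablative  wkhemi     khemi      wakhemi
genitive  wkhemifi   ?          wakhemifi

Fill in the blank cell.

number = singular: zero marking, form stays khemi.
Attach case genitive -fi → khemifi.

khemifi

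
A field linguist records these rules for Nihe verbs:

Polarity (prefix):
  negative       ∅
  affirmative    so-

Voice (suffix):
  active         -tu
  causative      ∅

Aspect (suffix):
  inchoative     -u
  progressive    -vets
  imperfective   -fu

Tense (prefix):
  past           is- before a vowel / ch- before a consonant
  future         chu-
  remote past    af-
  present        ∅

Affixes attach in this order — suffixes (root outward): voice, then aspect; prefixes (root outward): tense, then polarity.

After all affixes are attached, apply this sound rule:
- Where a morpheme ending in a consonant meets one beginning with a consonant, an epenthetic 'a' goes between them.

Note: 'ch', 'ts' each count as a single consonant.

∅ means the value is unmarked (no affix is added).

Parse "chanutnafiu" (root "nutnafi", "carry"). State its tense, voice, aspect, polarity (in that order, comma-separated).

past, causative, inchoative, negative

Segment: ch-nutnafi-u.
tense: is/ch- → past.
voice: ∅ → causative.
aspect: -u → inchoative.
polarity: ∅ → negative.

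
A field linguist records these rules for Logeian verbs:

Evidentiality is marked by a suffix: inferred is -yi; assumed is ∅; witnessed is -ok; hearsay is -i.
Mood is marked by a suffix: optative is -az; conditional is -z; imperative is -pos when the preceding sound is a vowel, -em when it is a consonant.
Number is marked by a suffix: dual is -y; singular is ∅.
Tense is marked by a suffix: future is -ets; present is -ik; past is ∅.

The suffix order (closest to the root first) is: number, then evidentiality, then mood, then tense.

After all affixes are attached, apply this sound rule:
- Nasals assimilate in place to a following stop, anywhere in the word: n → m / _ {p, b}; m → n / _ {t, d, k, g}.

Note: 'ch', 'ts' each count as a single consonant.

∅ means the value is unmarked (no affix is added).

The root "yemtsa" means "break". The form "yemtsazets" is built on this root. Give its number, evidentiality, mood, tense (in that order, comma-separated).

singular, assumed, conditional, future

Segment: yemtsa-z-ets.
number: ∅ → singular.
evidentiality: ∅ → assumed.
mood: -z → conditional.
tense: -ets → future.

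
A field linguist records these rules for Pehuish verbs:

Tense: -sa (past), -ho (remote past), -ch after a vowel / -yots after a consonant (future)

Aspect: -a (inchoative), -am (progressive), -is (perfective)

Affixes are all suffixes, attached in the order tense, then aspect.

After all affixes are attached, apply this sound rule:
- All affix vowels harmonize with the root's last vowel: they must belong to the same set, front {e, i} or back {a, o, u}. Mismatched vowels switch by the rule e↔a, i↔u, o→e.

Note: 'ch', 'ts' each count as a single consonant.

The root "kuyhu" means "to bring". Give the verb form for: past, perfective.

kuyhusaus

Attach tense past -sa → kuyhusa.
Attach aspect perfective -is → kuyhusais.
Apply vowel harmony: kuyhusais → kuyhusaus.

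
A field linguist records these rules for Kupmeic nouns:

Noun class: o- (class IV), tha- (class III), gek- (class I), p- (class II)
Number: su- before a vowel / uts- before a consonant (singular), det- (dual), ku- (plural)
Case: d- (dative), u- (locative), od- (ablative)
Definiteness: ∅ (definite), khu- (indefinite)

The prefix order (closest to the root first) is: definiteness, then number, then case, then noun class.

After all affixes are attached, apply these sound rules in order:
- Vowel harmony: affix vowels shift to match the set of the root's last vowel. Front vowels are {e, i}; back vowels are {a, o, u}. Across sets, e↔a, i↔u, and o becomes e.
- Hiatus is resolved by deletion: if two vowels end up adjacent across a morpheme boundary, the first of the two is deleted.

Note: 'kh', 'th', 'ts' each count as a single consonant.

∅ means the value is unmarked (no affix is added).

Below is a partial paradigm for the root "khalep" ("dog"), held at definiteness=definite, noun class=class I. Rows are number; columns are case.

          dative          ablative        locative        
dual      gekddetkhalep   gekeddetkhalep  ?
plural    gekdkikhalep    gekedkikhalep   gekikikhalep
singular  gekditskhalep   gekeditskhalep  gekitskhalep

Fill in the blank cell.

definiteness = definite: zero marking, form stays khalep.
Attach number dual det- → detkhalep.
Attach case locative u- → udetkhalep.
Attach noun class class I gek- → gekudetkhalep.
Apply vowel harmony: gekudetkhalep → gekidetkhalep.
Vowel deletion: no change.

gekidetkhalep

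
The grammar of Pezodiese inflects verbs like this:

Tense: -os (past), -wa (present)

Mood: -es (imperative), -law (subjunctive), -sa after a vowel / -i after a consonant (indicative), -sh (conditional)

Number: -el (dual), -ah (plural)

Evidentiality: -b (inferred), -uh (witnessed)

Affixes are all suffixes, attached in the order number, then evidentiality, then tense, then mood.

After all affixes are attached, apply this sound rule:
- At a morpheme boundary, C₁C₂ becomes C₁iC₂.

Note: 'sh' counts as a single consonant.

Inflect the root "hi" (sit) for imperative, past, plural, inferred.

hiahiboses

Attach number plural -ah → hiah.
Attach evidentiality inferred -b → hiahb.
Attach tense past -os → hiahbos.
Attach mood imperative -es → hiahboses.
Apply epenthesis: hiahboses → hiahiboses.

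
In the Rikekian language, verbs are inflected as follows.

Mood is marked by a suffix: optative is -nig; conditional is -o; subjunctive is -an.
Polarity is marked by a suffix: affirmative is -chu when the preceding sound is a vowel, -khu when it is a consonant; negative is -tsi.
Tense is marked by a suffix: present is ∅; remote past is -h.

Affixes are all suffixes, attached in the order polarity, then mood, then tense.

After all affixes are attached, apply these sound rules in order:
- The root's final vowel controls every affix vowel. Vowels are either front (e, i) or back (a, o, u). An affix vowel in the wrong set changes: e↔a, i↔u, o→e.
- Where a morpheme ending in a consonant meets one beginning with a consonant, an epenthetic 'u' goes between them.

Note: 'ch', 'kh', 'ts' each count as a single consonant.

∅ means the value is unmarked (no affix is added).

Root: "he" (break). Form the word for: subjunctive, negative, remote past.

hetsienuh

Attach polarity negative -tsi → hetsi.
Attach mood subjunctive -an → hetsian.
Attach tense remote past -h → hetsianh.
Apply vowel harmony: hetsianh → hetsienh.
Apply epenthesis: hetsienh → hetsienuh.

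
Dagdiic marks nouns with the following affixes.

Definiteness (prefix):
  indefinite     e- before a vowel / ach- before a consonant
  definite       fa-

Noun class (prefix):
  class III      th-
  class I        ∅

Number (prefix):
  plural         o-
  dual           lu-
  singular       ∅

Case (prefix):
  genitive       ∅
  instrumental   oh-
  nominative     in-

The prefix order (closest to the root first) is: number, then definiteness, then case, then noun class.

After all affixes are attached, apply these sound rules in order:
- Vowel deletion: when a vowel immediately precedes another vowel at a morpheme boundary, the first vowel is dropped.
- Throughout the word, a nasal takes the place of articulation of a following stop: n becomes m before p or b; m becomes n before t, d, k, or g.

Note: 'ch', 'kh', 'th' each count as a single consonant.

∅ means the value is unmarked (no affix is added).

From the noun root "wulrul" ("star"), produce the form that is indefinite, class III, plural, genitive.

thowulrul

Attach number plural o- → owulrul.
Attach definiteness indefinite e- (before vowel 'o') → eowulrul.
case = genitive: zero marking, form stays eowulrul.
Attach noun class class III th- → theowulrul.
Apply vowel deletion: theowulrul → thowulrul.
Nasal assimilation: no change.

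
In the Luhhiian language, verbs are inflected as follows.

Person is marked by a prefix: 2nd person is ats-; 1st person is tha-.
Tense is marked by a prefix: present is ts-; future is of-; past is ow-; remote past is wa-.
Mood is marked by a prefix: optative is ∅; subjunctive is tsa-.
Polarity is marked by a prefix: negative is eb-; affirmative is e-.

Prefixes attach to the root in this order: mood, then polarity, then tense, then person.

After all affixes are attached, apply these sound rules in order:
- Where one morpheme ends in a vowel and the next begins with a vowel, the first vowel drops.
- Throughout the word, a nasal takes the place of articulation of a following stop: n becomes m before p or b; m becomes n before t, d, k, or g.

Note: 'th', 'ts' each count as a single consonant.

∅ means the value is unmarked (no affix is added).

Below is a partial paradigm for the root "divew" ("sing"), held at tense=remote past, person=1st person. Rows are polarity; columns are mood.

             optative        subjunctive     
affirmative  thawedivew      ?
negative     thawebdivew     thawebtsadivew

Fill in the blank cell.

Attach mood subjunctive tsa- → tsadivew.
Attach polarity affirmative e- → etsadivew.
Attach tense remote past wa- → waetsadivew.
Attach person 1st person tha- → thawaetsadivew.
Apply vowel deletion: thawaetsadivew → thawetsadivew.
Nasal assimilation: no change.

thawetsadivew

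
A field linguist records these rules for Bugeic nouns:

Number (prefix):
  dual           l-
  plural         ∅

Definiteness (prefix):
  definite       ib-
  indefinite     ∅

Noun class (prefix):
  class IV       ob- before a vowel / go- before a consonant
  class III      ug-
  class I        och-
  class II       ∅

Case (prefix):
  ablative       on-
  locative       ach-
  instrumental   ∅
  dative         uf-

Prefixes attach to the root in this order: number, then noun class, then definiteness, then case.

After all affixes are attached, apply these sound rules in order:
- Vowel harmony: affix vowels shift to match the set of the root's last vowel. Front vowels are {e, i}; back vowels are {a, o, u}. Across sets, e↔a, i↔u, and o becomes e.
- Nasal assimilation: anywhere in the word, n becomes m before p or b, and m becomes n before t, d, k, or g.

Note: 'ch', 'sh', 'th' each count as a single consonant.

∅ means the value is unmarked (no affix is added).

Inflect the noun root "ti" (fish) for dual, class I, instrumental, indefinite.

echlti

Attach number dual l- → lti.
Attach noun class class I och- → ochlti.
definiteness = indefinite: zero marking, form stays ochlti.
case = instrumental: zero marking, form stays ochlti.
Apply vowel harmony: ochlti → echlti.
Nasal assimilation: no change.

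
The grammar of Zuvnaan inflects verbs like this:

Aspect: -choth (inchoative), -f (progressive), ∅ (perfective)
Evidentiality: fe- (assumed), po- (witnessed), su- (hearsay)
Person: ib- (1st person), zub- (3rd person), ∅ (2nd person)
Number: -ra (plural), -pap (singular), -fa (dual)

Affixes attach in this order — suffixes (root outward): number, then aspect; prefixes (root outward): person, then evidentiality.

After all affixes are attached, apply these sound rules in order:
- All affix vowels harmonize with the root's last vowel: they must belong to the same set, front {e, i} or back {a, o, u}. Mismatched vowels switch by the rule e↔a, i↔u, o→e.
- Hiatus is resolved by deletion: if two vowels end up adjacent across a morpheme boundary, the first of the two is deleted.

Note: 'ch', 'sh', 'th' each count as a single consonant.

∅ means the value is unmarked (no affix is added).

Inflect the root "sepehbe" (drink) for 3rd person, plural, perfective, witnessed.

pezibsepehbere

Attach number plural -ra → sepehbera.
Attach person 3rd person zub- → zubsepehbera.
aspect = perfective: zero marking, form stays zubsepehbera.
Attach evidentiality witnessed po- → pozubsepehbera.
Apply vowel harmony: pozubsepehbera → pezibsepehbere.
Vowel deletion: no change.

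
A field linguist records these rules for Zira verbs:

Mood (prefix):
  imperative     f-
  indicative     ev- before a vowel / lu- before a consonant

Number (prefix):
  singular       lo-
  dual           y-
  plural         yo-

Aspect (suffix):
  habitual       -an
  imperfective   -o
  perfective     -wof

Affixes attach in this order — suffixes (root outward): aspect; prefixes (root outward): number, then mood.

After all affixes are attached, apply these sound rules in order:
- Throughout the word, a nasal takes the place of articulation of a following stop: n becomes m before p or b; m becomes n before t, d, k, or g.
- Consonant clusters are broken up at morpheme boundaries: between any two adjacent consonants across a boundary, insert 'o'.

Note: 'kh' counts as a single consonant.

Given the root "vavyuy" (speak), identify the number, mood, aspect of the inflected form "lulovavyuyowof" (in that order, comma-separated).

singular, indicative, perfective

Segment: lu-lo-vavyuy-wof.
number: lo- → singular.
mood: ev/lu- → indicative.
aspect: -wof → perfective.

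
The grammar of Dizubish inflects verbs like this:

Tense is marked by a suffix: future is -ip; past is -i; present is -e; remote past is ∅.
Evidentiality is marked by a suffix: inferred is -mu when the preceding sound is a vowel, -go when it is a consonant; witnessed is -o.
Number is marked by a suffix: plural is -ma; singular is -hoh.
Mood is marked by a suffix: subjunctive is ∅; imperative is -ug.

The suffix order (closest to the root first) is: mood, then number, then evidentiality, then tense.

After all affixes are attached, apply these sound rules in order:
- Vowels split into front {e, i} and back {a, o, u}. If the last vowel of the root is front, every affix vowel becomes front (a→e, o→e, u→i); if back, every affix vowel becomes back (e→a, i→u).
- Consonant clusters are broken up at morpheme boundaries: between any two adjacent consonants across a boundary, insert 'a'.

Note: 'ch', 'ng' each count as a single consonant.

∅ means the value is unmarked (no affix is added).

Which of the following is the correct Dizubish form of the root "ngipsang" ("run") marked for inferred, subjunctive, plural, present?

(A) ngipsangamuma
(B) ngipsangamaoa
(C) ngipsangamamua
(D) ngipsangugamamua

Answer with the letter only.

C

mood = subjunctive: zero marking, form stays ngipsang.
Attach number plural -ma → ngipsangma.
Attach evidentiality inferred -mu (after vowel 'a') → ngipsangmamu.
Attach tense present -e → ngipsangmamue.
Apply vowel harmony: ngipsangmamue → ngipsangmamua.
Apply epenthesis: ngipsangmamua → ngipsangamamua.
So the correct form is ngipsangamamua, option (C).
(A) ngipsangamuma is wrong: it has the affixes in the wrong order.
(D) ngipsangugamamua is wrong: it uses imperative instead of subjunctive for mood.
(B) ngipsangamaoa is wrong: it uses witnessed instead of inferred for evidentiality.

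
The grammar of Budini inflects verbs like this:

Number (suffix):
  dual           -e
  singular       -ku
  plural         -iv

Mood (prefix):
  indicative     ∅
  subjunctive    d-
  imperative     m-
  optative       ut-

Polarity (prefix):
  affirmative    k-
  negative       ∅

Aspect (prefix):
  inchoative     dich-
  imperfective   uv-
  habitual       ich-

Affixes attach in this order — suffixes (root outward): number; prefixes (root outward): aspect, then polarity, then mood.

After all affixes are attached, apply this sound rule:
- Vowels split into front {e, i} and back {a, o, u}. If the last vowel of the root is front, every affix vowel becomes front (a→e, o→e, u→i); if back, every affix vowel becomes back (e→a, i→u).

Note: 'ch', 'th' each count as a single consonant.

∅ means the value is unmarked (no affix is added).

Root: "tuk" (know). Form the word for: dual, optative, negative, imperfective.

Attach number dual -e → tuke.
Attach aspect imperfective uv- → uvtuke.
polarity = negative: zero marking, form stays uvtuke.
Attach mood optative ut- → utuvtuke.
Apply vowel harmony: utuvtuke → utuvtuka.

utuvtuka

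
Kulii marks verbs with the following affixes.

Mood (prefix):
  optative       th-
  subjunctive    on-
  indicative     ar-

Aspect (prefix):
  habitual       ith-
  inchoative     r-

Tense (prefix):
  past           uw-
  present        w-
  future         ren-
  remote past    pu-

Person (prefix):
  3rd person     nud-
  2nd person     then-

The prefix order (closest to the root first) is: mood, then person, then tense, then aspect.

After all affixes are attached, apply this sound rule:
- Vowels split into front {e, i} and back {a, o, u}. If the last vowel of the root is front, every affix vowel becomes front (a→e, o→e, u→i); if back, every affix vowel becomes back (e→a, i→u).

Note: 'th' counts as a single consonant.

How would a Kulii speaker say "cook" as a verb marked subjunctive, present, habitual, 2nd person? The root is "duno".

uthwthanonduno

Attach mood subjunctive on- → onduno.
Attach person 2nd person then- → thenonduno.
Attach tense present w- → wthenonduno.
Attach aspect habitual ith- → ithwthenonduno.
Apply vowel harmony: ithwthenonduno → uthwthanonduno.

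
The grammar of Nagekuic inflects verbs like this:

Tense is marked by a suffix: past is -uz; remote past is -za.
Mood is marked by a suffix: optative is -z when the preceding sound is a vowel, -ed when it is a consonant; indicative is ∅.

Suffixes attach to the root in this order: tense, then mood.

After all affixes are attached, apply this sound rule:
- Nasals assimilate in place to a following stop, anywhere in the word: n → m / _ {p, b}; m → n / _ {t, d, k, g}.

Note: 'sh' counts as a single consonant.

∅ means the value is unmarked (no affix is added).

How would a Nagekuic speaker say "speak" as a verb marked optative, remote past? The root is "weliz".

welizzaz

Attach tense remote past -za → welizza.
Attach mood optative -z (after vowel 'a') → welizzaz.
Nasal assimilation: no change.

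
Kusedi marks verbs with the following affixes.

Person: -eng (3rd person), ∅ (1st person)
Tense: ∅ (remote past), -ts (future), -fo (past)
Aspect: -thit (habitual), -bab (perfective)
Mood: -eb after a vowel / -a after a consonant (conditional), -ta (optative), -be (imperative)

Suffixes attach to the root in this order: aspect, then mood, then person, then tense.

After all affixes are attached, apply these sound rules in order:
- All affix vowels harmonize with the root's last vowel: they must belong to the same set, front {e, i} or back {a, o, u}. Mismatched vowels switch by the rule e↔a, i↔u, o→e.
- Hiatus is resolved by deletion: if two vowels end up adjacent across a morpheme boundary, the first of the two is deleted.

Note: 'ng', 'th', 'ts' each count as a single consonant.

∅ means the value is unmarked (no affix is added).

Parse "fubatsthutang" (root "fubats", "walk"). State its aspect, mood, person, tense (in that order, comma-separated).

habitual, conditional, 3rd person, remote past

Segment: fubats-thit-a-eng.
aspect: -thit → habitual.
mood: -eb/a → conditional.
person: -eng → 3rd person.
tense: ∅ → remote past.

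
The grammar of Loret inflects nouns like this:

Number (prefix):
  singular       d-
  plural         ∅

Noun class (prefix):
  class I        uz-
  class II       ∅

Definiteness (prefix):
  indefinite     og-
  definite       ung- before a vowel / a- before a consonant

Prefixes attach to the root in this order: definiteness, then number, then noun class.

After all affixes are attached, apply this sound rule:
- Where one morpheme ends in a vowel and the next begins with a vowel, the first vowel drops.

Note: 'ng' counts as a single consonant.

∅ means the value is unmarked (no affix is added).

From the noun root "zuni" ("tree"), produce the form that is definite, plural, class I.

Attach definiteness definite a- (before consonant 'z') → azuni.
number = plural: zero marking, form stays azuni.
Attach noun class class I uz- → uzazuni.
Vowel deletion: no change.

uzazuni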